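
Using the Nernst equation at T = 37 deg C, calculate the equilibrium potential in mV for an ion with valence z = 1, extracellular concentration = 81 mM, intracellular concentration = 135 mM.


E = (RT/(zF)) * ln(C_out/C_in)
T = 37 + 273.15 = 310.15 K
E = (8.314 * 310.15 / (1 * 96485)) * ln(81/135)
E = -13.65 mV


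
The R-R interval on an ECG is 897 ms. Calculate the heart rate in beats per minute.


HR = 60 / RR_interval(s)
RR = 897 ms = 0.897 s
HR = 60 / 0.897 = 66.89 bpm


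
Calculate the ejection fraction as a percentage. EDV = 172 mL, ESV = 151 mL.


SV = EDV - ESV = 172 - 151 = 21 mL
EF = SV/EDV * 100 = 21/172 * 100
EF = 12.21%


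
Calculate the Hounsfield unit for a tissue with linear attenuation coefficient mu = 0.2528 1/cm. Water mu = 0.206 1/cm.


HU = ((mu_tissue - mu_water) / mu_water) * 1000
HU = ((0.2528 - 0.206) / 0.206) * 1000
HU = 227.2


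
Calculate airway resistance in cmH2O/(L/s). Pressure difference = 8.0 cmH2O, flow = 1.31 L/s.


R = dP / flow
R = 8.0 / 1.31
R = 6.107 cmH2O/(L/s)


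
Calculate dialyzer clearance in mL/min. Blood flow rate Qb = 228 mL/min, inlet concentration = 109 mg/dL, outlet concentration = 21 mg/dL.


K = Qb * (Cb_in - Cb_out) / Cb_in
K = 228 * (109 - 21) / 109
K = 184.1 mL/min


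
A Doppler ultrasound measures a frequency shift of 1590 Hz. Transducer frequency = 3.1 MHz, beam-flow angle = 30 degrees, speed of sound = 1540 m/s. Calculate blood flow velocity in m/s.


v = fd * c / (2 * f0 * cos(theta))
v = 1590 * 1540 / (2 * 3.1000e+06 * cos(30))
v = 0.456 m/s


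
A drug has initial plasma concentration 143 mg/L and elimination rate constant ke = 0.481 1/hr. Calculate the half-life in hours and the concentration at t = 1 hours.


t_half = ln(2) / ke = 0.693147 / 0.481 = 1.441 hr
C(t) = C0 * exp(-ke*t) = 143 * exp(-0.481*1)
C(1) = 88.4 mg/L


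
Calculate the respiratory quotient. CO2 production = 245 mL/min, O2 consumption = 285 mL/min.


RQ = VCO2 / VO2
RQ = 245 / 285
RQ = 0.8596


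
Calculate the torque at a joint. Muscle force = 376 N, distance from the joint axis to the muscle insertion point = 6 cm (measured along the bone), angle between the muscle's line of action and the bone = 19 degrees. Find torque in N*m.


Torque = F * d * sin(theta)   (moment arm = d*sin(theta))
d = 6 cm = 0.06 m
Torque = 376 * 0.06 * sin(19)
Torque = 7.345 N*m


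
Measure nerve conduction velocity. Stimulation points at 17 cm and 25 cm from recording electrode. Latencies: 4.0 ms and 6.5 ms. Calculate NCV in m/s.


Distance = (25 - 17) / 100 = 0.08 m
dt = (6.5 - 4.0) / 1000 = 0.0025 s
NCV = dist / dt = 32 m/s


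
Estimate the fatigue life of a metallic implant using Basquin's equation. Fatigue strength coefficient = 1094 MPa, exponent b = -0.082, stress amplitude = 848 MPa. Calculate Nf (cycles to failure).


sigma_a = sigma_f' * (2Nf)^b
2Nf = (sigma_a/sigma_f')^(1/b)
2Nf = (848/1094)^(1/-0.082)
2Nf = 22.337899
Nf = 11.17


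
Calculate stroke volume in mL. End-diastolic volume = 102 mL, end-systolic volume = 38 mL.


SV = EDV - ESV
SV = 102 - 38
SV = 64 mL


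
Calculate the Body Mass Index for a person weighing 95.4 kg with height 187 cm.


BMI = weight / height^2
height = 187 cm = 1.87 m
BMI = 95.4 / 1.87^2
BMI = 27.28 kg/m^2


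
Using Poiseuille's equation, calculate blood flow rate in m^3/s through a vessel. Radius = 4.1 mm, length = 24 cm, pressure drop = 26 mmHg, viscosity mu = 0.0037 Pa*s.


Q = pi*r^4*dP / (8*mu*L)
r = 0.0041 m, L = 0.24 m
dP = 26 mmHg = 3466.372 Pa
Q = 4.3317e-04 m^3/s


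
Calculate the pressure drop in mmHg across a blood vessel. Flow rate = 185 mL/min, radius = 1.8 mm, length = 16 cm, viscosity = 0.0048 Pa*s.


dP = 8*mu*L*Q / (pi*r^4)
Q = 185 mL/min = 3.08333e-06 m^3/s
dP = 574.422 Pa = 574.422 / 133.322 mmHg = 4.309 mmHg


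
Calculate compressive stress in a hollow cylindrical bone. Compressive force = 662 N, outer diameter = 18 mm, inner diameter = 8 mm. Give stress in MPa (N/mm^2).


A = pi*(r_o^2 - r_i^2)
r_o = 9 mm, r_i = 4 mm
A = 204.204 mm^2
sigma = F/A = 662 / 204.204
sigma = 3.242 MPa


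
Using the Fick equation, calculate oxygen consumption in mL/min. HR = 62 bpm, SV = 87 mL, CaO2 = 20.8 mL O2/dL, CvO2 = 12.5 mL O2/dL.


CO = HR*SV = 62*87/1000 = 5.394 L/min
a-v O2 diff = 20.8 - 12.5 = 8.3 mL/dL
VO2 = CO * (CaO2-CvO2) * 10 dL/L
VO2 = 5.394 * 8.3 * 10
VO2 = 447.7 mL/min


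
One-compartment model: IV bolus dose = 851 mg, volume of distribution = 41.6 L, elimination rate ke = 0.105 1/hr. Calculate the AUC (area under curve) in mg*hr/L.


C0 = Dose/Vd = 851/41.6 = 20.4567 mg/L
AUC = C0/ke = 20.4567/0.105
AUC = 194.8 mg*hr/L


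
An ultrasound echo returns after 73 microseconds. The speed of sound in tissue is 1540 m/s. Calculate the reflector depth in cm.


depth = c * t / 2
t = 73 us = 7.3000e-05 s
depth = 1540 * 7.3000e-05 / 2
depth = 0.05621 m = 5.621 cm


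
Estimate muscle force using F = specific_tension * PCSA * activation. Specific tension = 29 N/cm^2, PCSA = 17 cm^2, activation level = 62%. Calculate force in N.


F = sigma * PCSA * activation
F = 29 * 17 * 0.62
F = 305.7 N


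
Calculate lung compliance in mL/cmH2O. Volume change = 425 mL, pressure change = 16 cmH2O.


C = dV / dP
C = 425 / 16
C = 26.56 mL/cmH2O


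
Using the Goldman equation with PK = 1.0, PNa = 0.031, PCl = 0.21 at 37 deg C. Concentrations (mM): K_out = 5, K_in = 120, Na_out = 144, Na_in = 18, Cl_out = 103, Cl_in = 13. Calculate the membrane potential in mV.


Vm = (RT/F)*ln((PK*Ko + PNa*Nao + PCl*Cli)/(PK*Ki + PNa*Nai + PCl*Clo))
Numer = 12.194, Denom = 142.188
Vm = -65.64 mV


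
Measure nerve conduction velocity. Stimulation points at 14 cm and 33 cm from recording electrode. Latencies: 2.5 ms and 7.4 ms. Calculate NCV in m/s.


Distance = (33 - 14) / 100 = 0.19 m
dt = (7.4 - 2.5) / 1000 = 0.0049 s
NCV = dist / dt = 38.78 m/s


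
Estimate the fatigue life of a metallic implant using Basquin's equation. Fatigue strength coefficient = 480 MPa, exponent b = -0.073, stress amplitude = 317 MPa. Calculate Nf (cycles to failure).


sigma_a = sigma_f' * (2Nf)^b
2Nf = (sigma_a/sigma_f')^(1/b)
2Nf = (317/480)^(1/-0.073)
2Nf = 293.93157
Nf = 147


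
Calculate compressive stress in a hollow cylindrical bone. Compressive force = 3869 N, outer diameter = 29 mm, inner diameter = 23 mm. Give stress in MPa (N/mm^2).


A = pi*(r_o^2 - r_i^2)
r_o = 14.5 mm, r_i = 11.5 mm
A = 245.044 mm^2
sigma = F/A = 3869 / 245.044
sigma = 15.79 MPa


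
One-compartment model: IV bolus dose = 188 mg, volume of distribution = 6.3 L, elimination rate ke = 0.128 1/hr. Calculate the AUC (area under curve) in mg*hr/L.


C0 = Dose/Vd = 188/6.3 = 29.8413 mg/L
AUC = C0/ke = 29.8413/0.128
AUC = 233.1 mg*hr/L


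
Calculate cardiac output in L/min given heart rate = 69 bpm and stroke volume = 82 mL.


CO = HR * SV
CO = 69 * 82 / 1000
CO = 5.658 L/min


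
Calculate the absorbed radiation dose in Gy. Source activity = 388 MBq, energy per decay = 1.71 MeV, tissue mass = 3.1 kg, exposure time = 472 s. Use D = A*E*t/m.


A = 388 MBq = 3.8800e+08 Bq
E = 1.71 MeV = 2.73942e-13 J
D = A*E*t/m = 3.8800e+08*2.73942e-13*472/3.1
D = 0.01618 Gy


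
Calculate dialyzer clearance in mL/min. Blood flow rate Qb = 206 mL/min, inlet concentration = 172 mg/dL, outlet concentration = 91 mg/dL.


K = Qb * (Cb_in - Cb_out) / Cb_in
K = 206 * (172 - 91) / 172
K = 97.01 mL/min


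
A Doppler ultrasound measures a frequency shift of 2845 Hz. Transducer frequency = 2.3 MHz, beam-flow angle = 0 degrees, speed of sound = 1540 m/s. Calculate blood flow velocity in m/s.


v = fd * c / (2 * f0 * cos(theta))
v = 2845 * 1540 / (2 * 2.3000e+06 * cos(0))
v = 0.9525 m/s


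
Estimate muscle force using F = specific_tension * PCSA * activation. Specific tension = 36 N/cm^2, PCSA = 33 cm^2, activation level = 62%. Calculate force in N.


F = sigma * PCSA * activation
F = 36 * 33 * 0.62
F = 736.6 N


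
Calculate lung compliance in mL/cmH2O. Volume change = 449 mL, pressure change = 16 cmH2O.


C = dV / dP
C = 449 / 16
C = 28.06 mL/cmH2O


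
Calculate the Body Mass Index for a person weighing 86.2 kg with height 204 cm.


BMI = weight / height^2
height = 204 cm = 2.04 m
BMI = 86.2 / 2.04^2
BMI = 20.71 kg/m^2


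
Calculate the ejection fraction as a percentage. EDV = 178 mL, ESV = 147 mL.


SV = EDV - ESV = 178 - 147 = 31 mL
EF = SV/EDV * 100 = 31/178 * 100
EF = 17.42%


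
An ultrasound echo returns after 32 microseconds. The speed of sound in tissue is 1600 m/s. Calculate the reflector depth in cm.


depth = c * t / 2
t = 32 us = 3.2000e-05 s
depth = 1600 * 3.2000e-05 / 2
depth = 0.0256 m = 2.56 cm


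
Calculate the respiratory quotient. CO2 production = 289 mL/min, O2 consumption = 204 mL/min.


RQ = VCO2 / VO2
RQ = 289 / 204
RQ = 1.417


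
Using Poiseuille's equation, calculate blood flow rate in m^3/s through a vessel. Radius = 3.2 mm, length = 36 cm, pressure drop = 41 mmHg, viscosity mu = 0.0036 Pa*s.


Q = pi*r^4*dP / (8*mu*L)
r = 0.0032 m, L = 0.36 m
dP = 41 mmHg = 5466.202 Pa
Q = 1.7368e-04 m^3/s


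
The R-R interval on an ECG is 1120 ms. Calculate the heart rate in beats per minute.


HR = 60 / RR_interval(s)
RR = 1120 ms = 1.12 s
HR = 60 / 1.12 = 53.57 bpm


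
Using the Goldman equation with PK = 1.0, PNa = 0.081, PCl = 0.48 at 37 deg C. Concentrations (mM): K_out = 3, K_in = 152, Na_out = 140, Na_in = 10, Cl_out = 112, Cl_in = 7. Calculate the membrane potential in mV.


Vm = (RT/F)*ln((PK*Ko + PNa*Nao + PCl*Cli)/(PK*Ki + PNa*Nai + PCl*Clo))
Numer = 17.7, Denom = 206.57
Vm = -65.67 mV


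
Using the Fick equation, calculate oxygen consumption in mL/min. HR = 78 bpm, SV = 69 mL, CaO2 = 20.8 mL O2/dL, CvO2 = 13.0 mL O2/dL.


CO = HR*SV = 78*69/1000 = 5.382 L/min
a-v O2 diff = 20.8 - 13.0 = 7.8 mL/dL
VO2 = CO * (CaO2-CvO2) * 10 dL/L
VO2 = 5.382 * 7.8 * 10
VO2 = 419.8 mL/min


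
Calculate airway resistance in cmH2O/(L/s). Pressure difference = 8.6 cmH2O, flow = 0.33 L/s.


R = dP / flow
R = 8.6 / 0.33
R = 26.06 cmH2O/(L/s)


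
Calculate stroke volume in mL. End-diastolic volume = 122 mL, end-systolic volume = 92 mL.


SV = EDV - ESV
SV = 122 - 92
SV = 30 mL


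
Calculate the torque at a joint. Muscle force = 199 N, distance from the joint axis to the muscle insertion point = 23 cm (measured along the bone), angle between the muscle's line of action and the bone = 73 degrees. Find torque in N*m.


Torque = F * d * sin(theta)   (moment arm = d*sin(theta))
d = 23 cm = 0.23 m
Torque = 199 * 0.23 * sin(73)
Torque = 43.77 N*m


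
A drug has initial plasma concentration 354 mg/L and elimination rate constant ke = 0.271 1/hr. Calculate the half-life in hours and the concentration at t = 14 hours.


t_half = ln(2) / ke = 0.693147 / 0.271 = 2.558 hr
C(t) = C0 * exp(-ke*t) = 354 * exp(-0.271*14)
C(14) = 7.967 mg/L


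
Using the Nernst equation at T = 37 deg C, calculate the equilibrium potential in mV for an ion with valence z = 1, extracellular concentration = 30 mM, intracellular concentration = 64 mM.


E = (RT/(zF)) * ln(C_out/C_in)
T = 37 + 273.15 = 310.15 K
E = (8.314 * 310.15 / (1 * 96485)) * ln(30/64)
E = -20.25 mV


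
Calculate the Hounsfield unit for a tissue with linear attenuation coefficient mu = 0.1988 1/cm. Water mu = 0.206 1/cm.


HU = ((mu_tissue - mu_water) / mu_water) * 1000
HU = ((0.1988 - 0.206) / 0.206) * 1000
HU = -34.95


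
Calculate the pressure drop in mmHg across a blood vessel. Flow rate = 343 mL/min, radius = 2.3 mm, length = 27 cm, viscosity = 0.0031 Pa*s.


dP = 8*mu*L*Q / (pi*r^4)
Q = 343 mL/min = 5.71667e-06 m^3/s
dP = 435.409 Pa = 435.409 / 133.322 mmHg = 3.266 mmHg


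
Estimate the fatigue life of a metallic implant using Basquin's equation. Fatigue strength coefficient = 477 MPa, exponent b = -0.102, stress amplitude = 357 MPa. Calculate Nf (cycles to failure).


sigma_a = sigma_f' * (2Nf)^b
2Nf = (sigma_a/sigma_f')^(1/b)
2Nf = (357/477)^(1/-0.102)
2Nf = 17.132673
Nf = 8.566


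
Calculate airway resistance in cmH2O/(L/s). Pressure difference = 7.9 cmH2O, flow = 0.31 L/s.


R = dP / flow
R = 7.9 / 0.31
R = 25.48 cmH2O/(L/s)


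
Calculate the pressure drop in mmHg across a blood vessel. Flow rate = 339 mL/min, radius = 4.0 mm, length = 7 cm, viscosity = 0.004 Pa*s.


dP = 8*mu*L*Q / (pi*r^4)
Q = 339 mL/min = 5.65e-06 m^3/s
dP = 15.7364 Pa = 15.7364 / 133.322 mmHg = 0.118 mmHg


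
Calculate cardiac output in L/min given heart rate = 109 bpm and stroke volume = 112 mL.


CO = HR * SV
CO = 109 * 112 / 1000
CO = 12.21 L/min


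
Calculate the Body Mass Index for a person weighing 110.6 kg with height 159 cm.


BMI = weight / height^2
height = 159 cm = 1.59 m
BMI = 110.6 / 1.59^2
BMI = 43.75 kg/m^2


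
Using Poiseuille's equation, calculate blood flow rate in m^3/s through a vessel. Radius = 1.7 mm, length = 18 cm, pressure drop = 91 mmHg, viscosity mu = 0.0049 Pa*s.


Q = pi*r^4*dP / (8*mu*L)
r = 0.0017 m, L = 0.18 m
dP = 91 mmHg = 12132.302 Pa
Q = 4.5116e-05 m^3/s


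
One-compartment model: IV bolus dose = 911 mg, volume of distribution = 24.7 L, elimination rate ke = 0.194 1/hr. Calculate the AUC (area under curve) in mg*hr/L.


C0 = Dose/Vd = 911/24.7 = 36.8826 mg/L
AUC = C0/ke = 36.8826/0.194
AUC = 190.1 mg*hr/L


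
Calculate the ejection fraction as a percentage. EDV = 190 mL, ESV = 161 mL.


SV = EDV - ESV = 190 - 161 = 29 mL
EF = SV/EDV * 100 = 29/190 * 100
EF = 15.26%


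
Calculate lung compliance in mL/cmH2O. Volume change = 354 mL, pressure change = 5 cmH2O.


C = dV / dP
C = 354 / 5
C = 70.8 mL/cmH2O


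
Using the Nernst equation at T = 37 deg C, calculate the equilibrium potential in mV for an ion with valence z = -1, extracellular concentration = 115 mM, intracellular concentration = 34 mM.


E = (RT/(zF)) * ln(C_out/C_in)
T = 37 + 273.15 = 310.15 K
E = (8.314 * 310.15 / (-1 * 96485)) * ln(115/34)
E = -32.57 mV


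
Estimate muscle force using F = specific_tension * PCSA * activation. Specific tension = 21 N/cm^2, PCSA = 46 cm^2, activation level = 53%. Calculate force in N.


F = sigma * PCSA * activation
F = 21 * 46 * 0.53
F = 512 N


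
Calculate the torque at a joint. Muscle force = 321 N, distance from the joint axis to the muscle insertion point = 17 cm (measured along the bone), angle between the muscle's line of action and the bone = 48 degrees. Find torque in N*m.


Torque = F * d * sin(theta)   (moment arm = d*sin(theta))
d = 17 cm = 0.17 m
Torque = 321 * 0.17 * sin(48)
Torque = 40.55 N*m


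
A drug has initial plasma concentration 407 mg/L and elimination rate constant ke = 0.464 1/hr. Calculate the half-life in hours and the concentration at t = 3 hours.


t_half = ln(2) / ke = 0.693147 / 0.464 = 1.494 hr
C(t) = C0 * exp(-ke*t) = 407 * exp(-0.464*3)
C(3) = 101.2 mg/L


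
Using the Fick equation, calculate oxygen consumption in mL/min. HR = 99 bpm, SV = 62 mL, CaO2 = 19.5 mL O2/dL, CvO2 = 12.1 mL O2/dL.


CO = HR*SV = 99*62/1000 = 6.138 L/min
a-v O2 diff = 19.5 - 12.1 = 7.4 mL/dL
VO2 = CO * (CaO2-CvO2) * 10 dL/L
VO2 = 6.138 * 7.4 * 10
VO2 = 454.2 mL/min


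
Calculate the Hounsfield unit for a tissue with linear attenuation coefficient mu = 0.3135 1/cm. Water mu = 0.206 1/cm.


HU = ((mu_tissue - mu_water) / mu_water) * 1000
HU = ((0.3135 - 0.206) / 0.206) * 1000
HU = 521.8


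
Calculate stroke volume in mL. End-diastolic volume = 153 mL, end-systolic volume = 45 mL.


SV = EDV - ESV
SV = 153 - 45
SV = 108 mL


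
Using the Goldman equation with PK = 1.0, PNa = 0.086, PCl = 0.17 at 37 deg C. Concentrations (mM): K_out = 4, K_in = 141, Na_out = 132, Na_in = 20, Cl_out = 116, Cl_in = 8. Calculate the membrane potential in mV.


Vm = (RT/F)*ln((PK*Ko + PNa*Nao + PCl*Cli)/(PK*Ki + PNa*Nai + PCl*Clo))
Numer = 16.712, Denom = 162.44
Vm = -60.78 mV


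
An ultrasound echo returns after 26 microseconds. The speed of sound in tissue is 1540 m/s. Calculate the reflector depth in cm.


depth = c * t / 2
t = 26 us = 2.6000e-05 s
depth = 1540 * 2.6000e-05 / 2
depth = 0.02002 m = 2.002 cm


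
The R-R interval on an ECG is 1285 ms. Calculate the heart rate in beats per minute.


HR = 60 / RR_interval(s)
RR = 1285 ms = 1.285 s
HR = 60 / 1.285 = 46.69 bpm


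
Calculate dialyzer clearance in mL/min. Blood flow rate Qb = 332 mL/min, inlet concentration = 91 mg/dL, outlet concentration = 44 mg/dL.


K = Qb * (Cb_in - Cb_out) / Cb_in
K = 332 * (91 - 44) / 91
K = 171.5 mL/min


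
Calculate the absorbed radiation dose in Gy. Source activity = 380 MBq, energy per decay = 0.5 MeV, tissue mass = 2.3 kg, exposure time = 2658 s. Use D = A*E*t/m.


A = 380 MBq = 3.8000e+08 Bq
E = 0.5 MeV = 8.01e-14 J
D = A*E*t/m = 3.8000e+08*8.01e-14*2658/2.3
D = 0.03518 Gy


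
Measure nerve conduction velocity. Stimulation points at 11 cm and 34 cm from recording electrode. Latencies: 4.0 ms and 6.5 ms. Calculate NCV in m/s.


Distance = (34 - 11) / 100 = 0.23 m
dt = (6.5 - 4.0) / 1000 = 0.0025 s
NCV = dist / dt = 92 m/s


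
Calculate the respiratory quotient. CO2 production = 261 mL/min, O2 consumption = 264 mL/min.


RQ = VCO2 / VO2
RQ = 261 / 264
RQ = 0.9886


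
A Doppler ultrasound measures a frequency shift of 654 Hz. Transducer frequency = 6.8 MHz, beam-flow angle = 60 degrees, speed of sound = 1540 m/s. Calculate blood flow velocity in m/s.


v = fd * c / (2 * f0 * cos(theta))
v = 654 * 1540 / (2 * 6.8000e+06 * cos(60))
v = 0.1481 m/s


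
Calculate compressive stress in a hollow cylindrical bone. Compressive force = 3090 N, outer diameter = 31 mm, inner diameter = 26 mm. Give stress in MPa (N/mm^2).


A = pi*(r_o^2 - r_i^2)
r_o = 15.5 mm, r_i = 13 mm
A = 223.838 mm^2
sigma = F/A = 3090 / 223.838
sigma = 13.8 MPa


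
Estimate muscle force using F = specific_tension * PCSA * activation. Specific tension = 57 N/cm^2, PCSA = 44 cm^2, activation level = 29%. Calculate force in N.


F = sigma * PCSA * activation
F = 57 * 44 * 0.29
F = 727.3 N


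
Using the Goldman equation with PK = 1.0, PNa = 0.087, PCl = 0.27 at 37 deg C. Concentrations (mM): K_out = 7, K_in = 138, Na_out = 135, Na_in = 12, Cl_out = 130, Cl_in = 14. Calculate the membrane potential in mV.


Vm = (RT/F)*ln((PK*Ko + PNa*Nao + PCl*Cli)/(PK*Ki + PNa*Nai + PCl*Clo))
Numer = 22.525, Denom = 174.144
Vm = -54.66 mV


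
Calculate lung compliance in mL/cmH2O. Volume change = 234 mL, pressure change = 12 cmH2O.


C = dV / dP
C = 234 / 12
C = 19.5 mL/cmH2O


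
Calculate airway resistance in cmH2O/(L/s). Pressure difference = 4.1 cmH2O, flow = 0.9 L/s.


R = dP / flow
R = 4.1 / 0.9
R = 4.556 cmH2O/(L/s)


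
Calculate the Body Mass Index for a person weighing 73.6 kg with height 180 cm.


BMI = weight / height^2
height = 180 cm = 1.8 m
BMI = 73.6 / 1.8^2
BMI = 22.72 kg/m^2


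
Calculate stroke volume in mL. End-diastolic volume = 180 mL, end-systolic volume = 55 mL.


SV = EDV - ESV
SV = 180 - 55
SV = 125 mL


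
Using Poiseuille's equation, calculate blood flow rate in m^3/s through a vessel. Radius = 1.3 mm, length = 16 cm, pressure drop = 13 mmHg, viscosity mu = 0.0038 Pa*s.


Q = pi*r^4*dP / (8*mu*L)
r = 0.0013 m, L = 0.16 m
dP = 13 mmHg = 1733.186 Pa
Q = 3.1972e-06 m^3/s


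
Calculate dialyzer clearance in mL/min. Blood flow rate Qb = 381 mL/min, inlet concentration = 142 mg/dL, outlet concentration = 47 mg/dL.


K = Qb * (Cb_in - Cb_out) / Cb_in
K = 381 * (142 - 47) / 142
K = 254.9 mL/min


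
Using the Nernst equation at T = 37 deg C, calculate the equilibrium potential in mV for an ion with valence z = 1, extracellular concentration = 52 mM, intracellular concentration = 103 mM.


E = (RT/(zF)) * ln(C_out/C_in)
T = 37 + 273.15 = 310.15 K
E = (8.314 * 310.15 / (1 * 96485)) * ln(52/103)
E = -18.27 mV


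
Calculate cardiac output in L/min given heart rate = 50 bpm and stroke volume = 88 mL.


CO = HR * SV
CO = 50 * 88 / 1000
CO = 4.4 L/min


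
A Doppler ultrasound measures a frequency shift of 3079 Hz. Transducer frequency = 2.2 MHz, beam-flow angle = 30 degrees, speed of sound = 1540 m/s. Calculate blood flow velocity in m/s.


v = fd * c / (2 * f0 * cos(theta))
v = 3079 * 1540 / (2 * 2.2000e+06 * cos(30))
v = 1.244 m/s


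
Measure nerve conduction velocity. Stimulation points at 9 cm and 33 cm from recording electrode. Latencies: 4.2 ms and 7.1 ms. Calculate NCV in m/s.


Distance = (33 - 9) / 100 = 0.24 m
dt = (7.1 - 4.2) / 1000 = 0.0029 s
NCV = dist / dt = 82.76 m/s


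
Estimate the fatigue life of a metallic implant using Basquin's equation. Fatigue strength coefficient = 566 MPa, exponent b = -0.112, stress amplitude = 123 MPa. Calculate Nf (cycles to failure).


sigma_a = sigma_f' * (2Nf)^b
2Nf = (sigma_a/sigma_f')^(1/b)
2Nf = (123/566)^(1/-0.112)
2Nf = 829566.24
Nf = 4.148e+05


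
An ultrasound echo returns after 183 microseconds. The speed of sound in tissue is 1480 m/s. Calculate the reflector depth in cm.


depth = c * t / 2
t = 183 us = 1.8300e-04 s
depth = 1480 * 1.8300e-04 / 2
depth = 0.13542 m = 13.542 cm


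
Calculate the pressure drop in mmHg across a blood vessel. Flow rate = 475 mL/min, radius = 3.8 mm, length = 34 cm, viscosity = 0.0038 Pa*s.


dP = 8*mu*L*Q / (pi*r^4)
Q = 475 mL/min = 7.91667e-06 m^3/s
dP = 124.914 Pa = 124.914 / 133.322 mmHg = 0.9369 mmHg


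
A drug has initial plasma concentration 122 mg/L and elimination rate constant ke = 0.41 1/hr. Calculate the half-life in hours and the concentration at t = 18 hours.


t_half = ln(2) / ke = 0.693147 / 0.41 = 1.691 hr
C(t) = C0 * exp(-ke*t) = 122 * exp(-0.41*18)
C(18) = 0.07608 mg/L


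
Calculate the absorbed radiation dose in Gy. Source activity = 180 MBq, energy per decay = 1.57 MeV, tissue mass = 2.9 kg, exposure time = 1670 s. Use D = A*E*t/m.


A = 180 MBq = 1.8000e+08 Bq
E = 1.57 MeV = 2.51514e-13 J
D = A*E*t/m = 1.8000e+08*2.51514e-13*1670/2.9
D = 0.02607 Gy


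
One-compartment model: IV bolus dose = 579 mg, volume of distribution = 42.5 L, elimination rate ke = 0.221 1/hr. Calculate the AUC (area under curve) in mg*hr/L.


C0 = Dose/Vd = 579/42.5 = 13.6235 mg/L
AUC = C0/ke = 13.6235/0.221
AUC = 61.64 mg*hr/L


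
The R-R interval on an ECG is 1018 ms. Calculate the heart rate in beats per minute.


HR = 60 / RR_interval(s)
RR = 1018 ms = 1.018 s
HR = 60 / 1.018 = 58.94 bpm


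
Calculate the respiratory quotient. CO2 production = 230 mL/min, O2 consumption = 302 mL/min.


RQ = VCO2 / VO2
RQ = 230 / 302
RQ = 0.7616


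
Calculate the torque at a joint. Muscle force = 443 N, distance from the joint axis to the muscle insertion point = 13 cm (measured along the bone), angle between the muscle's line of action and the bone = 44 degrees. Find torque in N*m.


Torque = F * d * sin(theta)   (moment arm = d*sin(theta))
d = 13 cm = 0.13 m
Torque = 443 * 0.13 * sin(44)
Torque = 40.01 N*m


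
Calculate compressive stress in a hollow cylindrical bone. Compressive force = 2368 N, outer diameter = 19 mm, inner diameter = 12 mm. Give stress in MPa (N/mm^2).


A = pi*(r_o^2 - r_i^2)
r_o = 9.5 mm, r_i = 6 mm
A = 170.431 mm^2
sigma = F/A = 2368 / 170.431
sigma = 13.89 MPa


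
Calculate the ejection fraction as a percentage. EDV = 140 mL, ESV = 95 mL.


SV = EDV - ESV = 140 - 95 = 45 mL
EF = SV/EDV * 100 = 45/140 * 100
EF = 32.14%


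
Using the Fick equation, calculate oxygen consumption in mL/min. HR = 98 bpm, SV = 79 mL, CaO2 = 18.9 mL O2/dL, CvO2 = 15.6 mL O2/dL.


CO = HR*SV = 98*79/1000 = 7.742 L/min
a-v O2 diff = 18.9 - 15.6 = 3.3 mL/dL
VO2 = CO * (CaO2-CvO2) * 10 dL/L
VO2 = 7.742 * 3.3 * 10
VO2 = 255.5 mL/min


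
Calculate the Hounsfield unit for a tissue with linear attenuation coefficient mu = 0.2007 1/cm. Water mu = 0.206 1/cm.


HU = ((mu_tissue - mu_water) / mu_water) * 1000
HU = ((0.2007 - 0.206) / 0.206) * 1000
HU = -25.73


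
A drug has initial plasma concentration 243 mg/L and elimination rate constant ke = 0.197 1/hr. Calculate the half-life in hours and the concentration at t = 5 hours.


t_half = ln(2) / ke = 0.693147 / 0.197 = 3.519 hr
C(t) = C0 * exp(-ke*t) = 243 * exp(-0.197*5)
C(5) = 90.75 mg/L


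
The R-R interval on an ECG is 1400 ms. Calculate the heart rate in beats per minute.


HR = 60 / RR_interval(s)
RR = 1400 ms = 1.4 s
HR = 60 / 1.4 = 42.86 bpm


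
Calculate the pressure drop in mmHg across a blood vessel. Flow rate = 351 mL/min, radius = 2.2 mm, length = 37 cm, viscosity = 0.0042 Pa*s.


dP = 8*mu*L*Q / (pi*r^4)
Q = 351 mL/min = 5.85e-06 m^3/s
dP = 988.226 Pa = 988.226 / 133.322 mmHg = 7.412 mmHg


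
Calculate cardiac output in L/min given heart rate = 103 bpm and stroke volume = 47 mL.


CO = HR * SV
CO = 103 * 47 / 1000
CO = 4.841 L/min


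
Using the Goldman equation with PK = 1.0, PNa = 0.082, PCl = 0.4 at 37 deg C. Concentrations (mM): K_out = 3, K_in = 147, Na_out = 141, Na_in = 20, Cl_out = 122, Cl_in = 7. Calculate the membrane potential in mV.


Vm = (RT/F)*ln((PK*Ko + PNa*Nao + PCl*Cli)/(PK*Ki + PNa*Nai + PCl*Clo))
Numer = 17.362, Denom = 197.44
Vm = -64.97 mV


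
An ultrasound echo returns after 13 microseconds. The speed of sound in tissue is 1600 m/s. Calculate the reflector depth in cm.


depth = c * t / 2
t = 13 us = 1.3000e-05 s
depth = 1600 * 1.3000e-05 / 2
depth = 0.0104 m = 1.04 cm


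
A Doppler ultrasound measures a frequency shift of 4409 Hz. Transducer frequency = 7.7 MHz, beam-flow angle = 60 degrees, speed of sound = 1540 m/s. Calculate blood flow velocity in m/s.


v = fd * c / (2 * f0 * cos(theta))
v = 4409 * 1540 / (2 * 7.7000e+06 * cos(60))
v = 0.8818 m/s


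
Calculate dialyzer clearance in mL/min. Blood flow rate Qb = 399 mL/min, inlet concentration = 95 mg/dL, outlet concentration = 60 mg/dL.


K = Qb * (Cb_in - Cb_out) / Cb_in
K = 399 * (95 - 60) / 95
K = 147 mL/min


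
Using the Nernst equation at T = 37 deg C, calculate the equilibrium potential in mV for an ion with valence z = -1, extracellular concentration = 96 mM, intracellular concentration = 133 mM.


E = (RT/(zF)) * ln(C_out/C_in)
T = 37 + 273.15 = 310.15 K
E = (8.314 * 310.15 / (-1 * 96485)) * ln(96/133)
E = 8.712 mV


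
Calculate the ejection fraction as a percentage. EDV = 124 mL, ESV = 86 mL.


SV = EDV - ESV = 124 - 86 = 38 mL
EF = SV/EDV * 100 = 38/124 * 100
EF = 30.65%


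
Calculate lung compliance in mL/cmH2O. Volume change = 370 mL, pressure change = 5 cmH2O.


C = dV / dP
C = 370 / 5
C = 74 mL/cmH2O


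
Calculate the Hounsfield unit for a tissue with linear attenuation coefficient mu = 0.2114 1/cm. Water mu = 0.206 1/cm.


HU = ((mu_tissue - mu_water) / mu_water) * 1000
HU = ((0.2114 - 0.206) / 0.206) * 1000
HU = 26.21


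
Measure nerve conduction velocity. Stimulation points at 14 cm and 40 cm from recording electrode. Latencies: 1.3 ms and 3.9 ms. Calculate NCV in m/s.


Distance = (40 - 14) / 100 = 0.26 m
dt = (3.9 - 1.3) / 1000 = 0.0026 s
NCV = dist / dt = 100 m/s


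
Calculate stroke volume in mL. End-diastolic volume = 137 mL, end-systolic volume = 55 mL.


SV = EDV - ESV
SV = 137 - 55
SV = 82 mL


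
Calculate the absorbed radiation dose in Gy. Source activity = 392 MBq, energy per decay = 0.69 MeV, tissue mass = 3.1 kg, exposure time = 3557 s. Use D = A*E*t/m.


A = 392 MBq = 3.9200e+08 Bq
E = 0.69 MeV = 1.10538e-13 J
D = A*E*t/m = 3.9200e+08*1.10538e-13*3557/3.1
D = 0.04972 Gy


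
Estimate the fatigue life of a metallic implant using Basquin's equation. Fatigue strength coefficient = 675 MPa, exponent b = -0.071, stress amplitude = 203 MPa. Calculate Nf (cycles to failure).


sigma_a = sigma_f' * (2Nf)^b
2Nf = (sigma_a/sigma_f')^(1/b)
2Nf = (203/675)^(1/-0.071)
2Nf = 22356546
Nf = 1.1178e+07


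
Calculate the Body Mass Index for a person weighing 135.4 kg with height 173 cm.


BMI = weight / height^2
height = 173 cm = 1.73 m
BMI = 135.4 / 1.73^2
BMI = 45.24 kg/m^2


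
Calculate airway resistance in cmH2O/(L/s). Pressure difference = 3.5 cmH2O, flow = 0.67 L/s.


R = dP / flow
R = 3.5 / 0.67
R = 5.224 cmH2O/(L/s)


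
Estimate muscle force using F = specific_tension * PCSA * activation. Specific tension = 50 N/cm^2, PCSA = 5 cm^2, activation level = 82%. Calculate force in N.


F = sigma * PCSA * activation
F = 50 * 5 * 0.82
F = 205 N


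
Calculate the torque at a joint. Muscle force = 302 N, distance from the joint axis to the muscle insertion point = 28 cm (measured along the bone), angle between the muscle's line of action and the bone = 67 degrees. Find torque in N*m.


Torque = F * d * sin(theta)   (moment arm = d*sin(theta))
d = 28 cm = 0.28 m
Torque = 302 * 0.28 * sin(67)
Torque = 77.84 N*m


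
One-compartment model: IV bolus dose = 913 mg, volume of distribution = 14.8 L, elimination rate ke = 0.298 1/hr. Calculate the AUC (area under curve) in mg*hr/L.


C0 = Dose/Vd = 913/14.8 = 61.6892 mg/L
AUC = C0/ke = 61.6892/0.298
AUC = 207 mg*hr/L


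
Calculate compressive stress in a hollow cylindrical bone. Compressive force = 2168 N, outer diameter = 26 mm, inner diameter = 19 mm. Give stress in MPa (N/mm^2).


A = pi*(r_o^2 - r_i^2)
r_o = 13 mm, r_i = 9.5 mm
A = 247.4 mm^2
sigma = F/A = 2168 / 247.4
sigma = 8.763 MPa


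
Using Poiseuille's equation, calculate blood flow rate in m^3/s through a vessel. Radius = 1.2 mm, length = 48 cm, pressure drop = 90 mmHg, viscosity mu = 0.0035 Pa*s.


Q = pi*r^4*dP / (8*mu*L)
r = 0.0012 m, L = 0.48 m
dP = 90 mmHg = 11998.98 Pa
Q = 5.8159e-06 m^3/s


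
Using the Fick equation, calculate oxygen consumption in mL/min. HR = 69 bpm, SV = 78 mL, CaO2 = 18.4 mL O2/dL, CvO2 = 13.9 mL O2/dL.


CO = HR*SV = 69*78/1000 = 5.382 L/min
a-v O2 diff = 18.4 - 13.9 = 4.5 mL/dL
VO2 = CO * (CaO2-CvO2) * 10 dL/L
VO2 = 5.382 * 4.5 * 10
VO2 = 242.2 mL/min


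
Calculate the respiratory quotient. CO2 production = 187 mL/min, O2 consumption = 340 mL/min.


RQ = VCO2 / VO2
RQ = 187 / 340
RQ = 0.55


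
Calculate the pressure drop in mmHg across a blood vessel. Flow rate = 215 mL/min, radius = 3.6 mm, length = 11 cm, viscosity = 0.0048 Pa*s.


dP = 8*mu*L*Q / (pi*r^4)
Q = 215 mL/min = 3.58333e-06 m^3/s
dP = 28.6847 Pa = 28.6847 / 133.322 mmHg = 0.2152 mmHg


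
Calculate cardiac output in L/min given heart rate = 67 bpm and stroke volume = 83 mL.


CO = HR * SV
CO = 67 * 83 / 1000
CO = 5.561 L/min


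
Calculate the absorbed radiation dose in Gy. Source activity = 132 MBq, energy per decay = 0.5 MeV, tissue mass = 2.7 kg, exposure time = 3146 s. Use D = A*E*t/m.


A = 132 MBq = 1.3200e+08 Bq
E = 0.5 MeV = 8.01e-14 J
D = A*E*t/m = 1.3200e+08*8.01e-14*3146/2.7
D = 0.01232 Gy


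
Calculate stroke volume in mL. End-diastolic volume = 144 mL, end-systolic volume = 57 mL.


SV = EDV - ESV
SV = 144 - 57
SV = 87 mL


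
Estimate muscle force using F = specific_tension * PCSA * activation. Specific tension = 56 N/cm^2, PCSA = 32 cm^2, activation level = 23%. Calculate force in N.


F = sigma * PCSA * activation
F = 56 * 32 * 0.23
F = 412.2 N


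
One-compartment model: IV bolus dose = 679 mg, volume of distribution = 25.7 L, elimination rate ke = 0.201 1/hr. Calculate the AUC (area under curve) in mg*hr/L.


C0 = Dose/Vd = 679/25.7 = 26.4202 mg/L
AUC = C0/ke = 26.4202/0.201
AUC = 131.4 mg*hr/L


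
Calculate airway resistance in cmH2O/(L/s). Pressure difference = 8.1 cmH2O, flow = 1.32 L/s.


R = dP / flow
R = 8.1 / 1.32
R = 6.136 cmH2O/(L/s)


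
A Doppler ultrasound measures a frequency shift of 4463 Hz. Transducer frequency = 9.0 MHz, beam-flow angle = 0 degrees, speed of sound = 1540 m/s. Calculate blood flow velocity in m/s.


v = fd * c / (2 * f0 * cos(theta))
v = 4463 * 1540 / (2 * 9.0000e+06 * cos(0))
v = 0.3818 m/s


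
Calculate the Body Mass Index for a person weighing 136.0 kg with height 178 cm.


BMI = weight / height^2
height = 178 cm = 1.78 m
BMI = 136.0 / 1.78^2
BMI = 42.92 kg/m^2


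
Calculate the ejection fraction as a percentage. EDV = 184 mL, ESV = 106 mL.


SV = EDV - ESV = 184 - 106 = 78 mL
EF = SV/EDV * 100 = 78/184 * 100
EF = 42.39%


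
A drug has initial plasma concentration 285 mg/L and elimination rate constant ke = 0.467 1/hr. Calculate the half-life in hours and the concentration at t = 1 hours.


t_half = ln(2) / ke = 0.693147 / 0.467 = 1.484 hr
C(t) = C0 * exp(-ke*t) = 285 * exp(-0.467*1)
C(1) = 178.7 mg/L


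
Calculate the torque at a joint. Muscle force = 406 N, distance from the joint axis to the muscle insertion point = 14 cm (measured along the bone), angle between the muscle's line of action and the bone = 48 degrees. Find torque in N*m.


Torque = F * d * sin(theta)   (moment arm = d*sin(theta))
d = 14 cm = 0.14 m
Torque = 406 * 0.14 * sin(48)
Torque = 42.24 N*m


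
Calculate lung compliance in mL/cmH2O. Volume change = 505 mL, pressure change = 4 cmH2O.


C = dV / dP
C = 505 / 4
C = 126.2 mL/cmH2O


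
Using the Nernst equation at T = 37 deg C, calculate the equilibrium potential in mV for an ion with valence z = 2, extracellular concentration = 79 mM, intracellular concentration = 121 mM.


E = (RT/(zF)) * ln(C_out/C_in)
T = 37 + 273.15 = 310.15 K
E = (8.314 * 310.15 / (2 * 96485)) * ln(79/121)
E = -5.697 mV


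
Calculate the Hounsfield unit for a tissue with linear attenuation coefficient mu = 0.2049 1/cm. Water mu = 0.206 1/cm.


HU = ((mu_tissue - mu_water) / mu_water) * 1000
HU = ((0.2049 - 0.206) / 0.206) * 1000
HU = -5.34


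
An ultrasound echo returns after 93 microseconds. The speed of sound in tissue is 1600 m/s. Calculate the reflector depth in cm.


depth = c * t / 2
t = 93 us = 9.3000e-05 s
depth = 1600 * 9.3000e-05 / 2
depth = 0.0744 m = 7.44 cm


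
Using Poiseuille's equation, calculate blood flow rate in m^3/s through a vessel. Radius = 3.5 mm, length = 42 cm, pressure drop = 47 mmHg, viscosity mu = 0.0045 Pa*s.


Q = pi*r^4*dP / (8*mu*L)
r = 0.0035 m, L = 0.42 m
dP = 47 mmHg = 6266.134 Pa
Q = 1.9538e-04 m^3/s


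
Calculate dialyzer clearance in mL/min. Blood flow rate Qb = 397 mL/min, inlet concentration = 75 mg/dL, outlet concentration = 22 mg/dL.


K = Qb * (Cb_in - Cb_out) / Cb_in
K = 397 * (75 - 22) / 75
K = 280.5 mL/min


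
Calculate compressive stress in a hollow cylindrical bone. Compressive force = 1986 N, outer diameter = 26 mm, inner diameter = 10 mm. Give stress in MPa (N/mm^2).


A = pi*(r_o^2 - r_i^2)
r_o = 13 mm, r_i = 5 mm
A = 452.389 mm^2
sigma = F/A = 1986 / 452.389
sigma = 4.39 MPa


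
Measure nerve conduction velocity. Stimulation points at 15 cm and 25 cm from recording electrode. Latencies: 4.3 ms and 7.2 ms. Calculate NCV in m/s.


Distance = (25 - 15) / 100 = 0.1 m
dt = (7.2 - 4.3) / 1000 = 0.0029 s
NCV = dist / dt = 34.48 m/s


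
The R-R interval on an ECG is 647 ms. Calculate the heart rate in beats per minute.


HR = 60 / RR_interval(s)
RR = 647 ms = 0.647 s
HR = 60 / 0.647 = 92.74 bpm


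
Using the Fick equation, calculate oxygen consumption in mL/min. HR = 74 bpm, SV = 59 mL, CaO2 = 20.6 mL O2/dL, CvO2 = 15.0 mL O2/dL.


CO = HR*SV = 74*59/1000 = 4.366 L/min
a-v O2 diff = 20.6 - 15.0 = 5.6 mL/dL
VO2 = CO * (CaO2-CvO2) * 10 dL/L
VO2 = 4.366 * 5.6 * 10
VO2 = 244.5 mL/min


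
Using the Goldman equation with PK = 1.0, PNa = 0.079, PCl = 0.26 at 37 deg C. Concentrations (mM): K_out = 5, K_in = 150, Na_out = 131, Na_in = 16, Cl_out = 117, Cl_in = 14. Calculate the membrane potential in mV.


Vm = (RT/F)*ln((PK*Ko + PNa*Nao + PCl*Cli)/(PK*Ki + PNa*Nai + PCl*Clo))
Numer = 18.989, Denom = 181.684
Vm = -60.36 mV


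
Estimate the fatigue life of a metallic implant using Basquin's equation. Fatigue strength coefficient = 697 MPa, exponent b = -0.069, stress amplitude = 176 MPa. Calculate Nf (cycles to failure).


sigma_a = sigma_f' * (2Nf)^b
2Nf = (sigma_a/sigma_f')^(1/b)
2Nf = (176/697)^(1/-0.069)
2Nf = 4.5984376e+08
Nf = 2.2992e+08


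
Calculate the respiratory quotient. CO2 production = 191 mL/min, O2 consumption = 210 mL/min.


RQ = VCO2 / VO2
RQ = 191 / 210
RQ = 0.9095


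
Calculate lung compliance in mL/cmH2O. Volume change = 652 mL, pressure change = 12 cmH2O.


C = dV / dP
C = 652 / 12
C = 54.33 mL/cmH2O


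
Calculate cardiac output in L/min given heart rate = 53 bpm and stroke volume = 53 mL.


CO = HR * SV
CO = 53 * 53 / 1000
CO = 2.809 L/min


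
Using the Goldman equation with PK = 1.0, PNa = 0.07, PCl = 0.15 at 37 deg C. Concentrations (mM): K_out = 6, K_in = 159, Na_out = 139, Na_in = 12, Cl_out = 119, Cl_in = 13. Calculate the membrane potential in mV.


Vm = (RT/F)*ln((PK*Ko + PNa*Nao + PCl*Cli)/(PK*Ki + PNa*Nai + PCl*Clo))
Numer = 17.68, Denom = 177.69
Vm = -61.67 mV


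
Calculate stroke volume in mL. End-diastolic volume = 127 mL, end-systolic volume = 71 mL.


SV = EDV - ESV
SV = 127 - 71
SV = 56 mL


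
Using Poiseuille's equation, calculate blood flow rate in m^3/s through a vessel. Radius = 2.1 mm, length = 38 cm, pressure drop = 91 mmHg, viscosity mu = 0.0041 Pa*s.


Q = pi*r^4*dP / (8*mu*L)
r = 0.0021 m, L = 0.38 m
dP = 91 mmHg = 12132.302 Pa
Q = 5.9472e-05 m^3/s


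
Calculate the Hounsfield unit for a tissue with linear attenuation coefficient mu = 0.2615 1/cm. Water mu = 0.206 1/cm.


HU = ((mu_tissue - mu_water) / mu_water) * 1000
HU = ((0.2615 - 0.206) / 0.206) * 1000
HU = 269.4


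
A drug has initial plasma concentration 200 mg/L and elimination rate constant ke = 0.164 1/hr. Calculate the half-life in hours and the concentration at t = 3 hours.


t_half = ln(2) / ke = 0.693147 / 0.164 = 4.227 hr
C(t) = C0 * exp(-ke*t) = 200 * exp(-0.164*3)
C(3) = 122.3 mg/L


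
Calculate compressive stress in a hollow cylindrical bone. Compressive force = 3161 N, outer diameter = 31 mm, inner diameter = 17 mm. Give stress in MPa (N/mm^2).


A = pi*(r_o^2 - r_i^2)
r_o = 15.5 mm, r_i = 8.5 mm
A = 527.788 mm^2
sigma = F/A = 3161 / 527.788
sigma = 5.989 MPa


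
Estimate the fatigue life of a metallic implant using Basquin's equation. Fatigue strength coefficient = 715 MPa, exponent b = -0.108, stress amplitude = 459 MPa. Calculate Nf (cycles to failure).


sigma_a = sigma_f' * (2Nf)^b
2Nf = (sigma_a/sigma_f')^(1/b)
2Nf = (459/715)^(1/-0.108)
2Nf = 60.582319
Nf = 30.29


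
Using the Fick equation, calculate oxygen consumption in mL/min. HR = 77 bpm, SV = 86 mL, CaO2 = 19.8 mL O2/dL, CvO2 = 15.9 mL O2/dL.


CO = HR*SV = 77*86/1000 = 6.622 L/min
a-v O2 diff = 19.8 - 15.9 = 3.9 mL/dL
VO2 = CO * (CaO2-CvO2) * 10 dL/L
VO2 = 6.622 * 3.9 * 10
VO2 = 258.3 mL/min


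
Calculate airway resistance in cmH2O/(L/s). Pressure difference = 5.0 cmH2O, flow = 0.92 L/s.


R = dP / flow
R = 5.0 / 0.92
R = 5.435 cmH2O/(L/s)


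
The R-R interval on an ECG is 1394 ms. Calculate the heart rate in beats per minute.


HR = 60 / RR_interval(s)
RR = 1394 ms = 1.394 s
HR = 60 / 1.394 = 43.04 bpm


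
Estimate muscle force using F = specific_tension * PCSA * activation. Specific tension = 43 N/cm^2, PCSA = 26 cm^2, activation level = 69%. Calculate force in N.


F = sigma * PCSA * activation
F = 43 * 26 * 0.69
F = 771.4 N


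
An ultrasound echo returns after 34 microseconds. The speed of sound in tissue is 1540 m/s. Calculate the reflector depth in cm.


depth = c * t / 2
t = 34 us = 3.4000e-05 s
depth = 1540 * 3.4000e-05 / 2
depth = 0.02618 m = 2.618 cm


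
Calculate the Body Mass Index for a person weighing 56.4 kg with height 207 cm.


BMI = weight / height^2
height = 207 cm = 2.07 m
BMI = 56.4 / 2.07^2
BMI = 13.16 kg/m^2


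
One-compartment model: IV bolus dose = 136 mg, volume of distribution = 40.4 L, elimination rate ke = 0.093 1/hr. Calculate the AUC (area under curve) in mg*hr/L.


C0 = Dose/Vd = 136/40.4 = 3.36634 mg/L
AUC = C0/ke = 3.36634/0.093
AUC = 36.2 mg*hr/L
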